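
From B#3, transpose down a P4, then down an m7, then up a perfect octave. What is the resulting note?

G##3

Down a perfect fourth from B#3: F##3 (5 semitones down).
A minor seventh down from F##3 is G##2.
Up a perfect octave from G##2: G##3 (12 semitones up).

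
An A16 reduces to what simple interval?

Subtracting seven from the interval number removes an octave: 16 − 14 = 2.
That makes an augmented sixteenth a compound augmented second — 2 octaves plus an augmented second.

augmented second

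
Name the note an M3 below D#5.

B4

Counting three letter names down from D lands on B.
Moving 4 semitones down from D#5 (the size of a major third) reaches B4.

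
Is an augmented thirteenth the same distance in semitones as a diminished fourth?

No

22 semitones (augmented thirteenth) vs 4 semitones (diminished fourth): not equal.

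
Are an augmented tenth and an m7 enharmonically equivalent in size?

No

An augmented tenth is 17 semitones but a minor seventh is 10 semitones — different sizes.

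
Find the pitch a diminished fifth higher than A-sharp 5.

E 6

Counting five letter names up from A lands on E.
A diminished fifth is 6 semitones; 6 semitones up from A#5 gives E6.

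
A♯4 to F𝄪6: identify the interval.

A to F spans six letter names (A-B-C-D-E-F), plus an octave: a thirteenth.
The major thirteenth spans 21 semitones, and A#4 to F##6 is exactly 21 semitones — so this is a major thirteenth.
(Equivalently, a compound major sixth: a major sixth plus an octave.)

major thirteenth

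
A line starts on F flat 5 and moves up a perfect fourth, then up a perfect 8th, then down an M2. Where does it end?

Up a perfect fourth from Fb5: Bbb5 (5 semitones up).
Up a perfect octave from Bbb5: Bbb6 (12 semitones up).
A major second down from Bbb6 is Abb6.

A double-flat 6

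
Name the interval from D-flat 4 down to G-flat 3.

perfect fifth

Descending from Db4 to Gb3 is the same interval as ascending Gb3 to Db4.
G to D spans five letter names (G-A-B-C-D), so the interval is some kind of fifth.
Counting semitones, Gb3→Db4 is 7, which is the perfect fifth.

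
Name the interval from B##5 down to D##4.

Descending from B##5 to D##4 is the same interval as ascending D##4 to B##5.
D to B spans six letter names (D-E-F-G-A-B), plus an octave: a thirteenth.
The major thirteenth spans 21 semitones, and D##4 to B##5 is exactly 21 semitones — so this is a major thirteenth.
(Equivalently, a compound major sixth: a major sixth plus an octave.)

major 13th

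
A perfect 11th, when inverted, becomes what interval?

P5

First reduce the compound perfect eleventh to its simple form, a perfect fourth.
The rule of nine gives the new number: 9 − 4 = 5, so a fourth becomes a fifth.
Quality inverts too: perfect stays perfect. That makes the inversion a perfect fifth.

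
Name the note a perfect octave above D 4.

D 5

The letter stays D (same as the start), shifted an octave up.
Moving 12 semitones up from D4 (the size of a perfect octave) reaches D5.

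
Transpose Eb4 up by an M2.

F4

Counting two letter names up from E lands on F.
A major second is 2 semitones; 2 semitones up from Eb4 gives F4.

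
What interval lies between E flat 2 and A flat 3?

E to A spans four letter names (E-F-G-A), plus an octave — that makes it an eleventh of some quality.
The perfect eleventh spans 17 semitones, and Eb2 to Ab3 is exactly 17 semitones — so this is a perfect eleventh.
(Equivalently, a compound perfect fourth: a perfect fourth plus an octave.)

perfect eleventh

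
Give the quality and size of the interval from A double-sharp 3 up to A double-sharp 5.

A to A is the same letter name, plus 2 octaves: a fifteenth.
A##3 to A##5 is 24 semitones, matching the perfect fifteenth exactly, so the quality is perfect.
(Equivalently, a compound perfect octave: a perfect octave plus an octave.)

perfect 15th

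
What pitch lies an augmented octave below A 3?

A-flat 2

The letter stays A (same as the start), shifted an octave down.
An augmented octave is 13 semitones; 13 semitones down from A3 gives Ab2.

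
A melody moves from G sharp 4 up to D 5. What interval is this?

diminished fifth

G to D spans five letter names (G-A-B-C-D): a fifth.
G#4 to D5 spans 6 semitones — one semitone narrower than the perfect fifth (7) — giving a diminished fifth.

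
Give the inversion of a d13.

augmented third

First reduce the compound diminished thirteenth to its simple form, a diminished sixth.
The rule of nine gives the new number: 9 − 6 = 3, so a sixth becomes a third.
The quality also flips — diminished becomes augmented — giving an augmented third.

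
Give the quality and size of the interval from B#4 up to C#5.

B to C spans two letter names (B-C): a second.
At 1 semitone, B#4→C#5 falls one short of a major second: minor.

minor second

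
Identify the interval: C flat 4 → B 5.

A14

C to B spans seven letter names (C-D-E-F-G-A-B), plus an octave: a fourteenth.
The major fourteenth is 23 semitones; here we have 24, one semitone wider: augmented.
(Equivalently, a compound augmented seventh: an augmented seventh plus an octave.)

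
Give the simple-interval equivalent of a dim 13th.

Take out an octave (7 from the number): 13 − 7 = 6.
That makes a diminished thirteenth a compound diminished sixth — an octave plus a diminished sixth.

d6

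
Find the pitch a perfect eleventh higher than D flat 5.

G flat 6

Counting four letter names plus an octave up from D lands on G.
A perfect eleventh is 17 semitones; 17 semitones up from Db5 gives Gb6.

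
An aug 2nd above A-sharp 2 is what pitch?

Counting two letter names up from A lands on B.
Moving 3 semitones up from A#2 (the size of an augmented second) reaches B##2.

B-double-sharp 2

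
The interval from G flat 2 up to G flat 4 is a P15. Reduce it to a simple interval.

P8

Take out an octave (7 from the number): 15 − 7 = 8.
Quality carries through unchanged, so the simple form is a perfect octave.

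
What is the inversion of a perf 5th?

The rule of nine gives the new number: 9 − 5 = 4, so a fifth becomes a fourth.
Quality inverts too: perfect stays perfect. That makes the inversion a perfect fourth.

P4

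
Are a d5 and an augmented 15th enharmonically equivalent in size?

A diminished fifth spans 6 semitones; an augmented fifteenth spans 25 semitones. They differ by 19.

No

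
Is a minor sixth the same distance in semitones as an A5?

Yes

A minor sixth = 8 semitones = an augmented fifth; enharmonically equal.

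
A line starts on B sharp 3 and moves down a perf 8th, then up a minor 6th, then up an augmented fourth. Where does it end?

A perfect octave down from B#3 is B#2.
B#2 up a minor sixth → G#3 (8 semitones).
G#3 up an augmented fourth → C##4 (6 semitones).

C double-sharp 4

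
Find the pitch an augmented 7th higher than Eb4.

The seventh takes the letter from E up to D.
An augmented seventh spans 12 semitones, so from Eb4 the target pitch is D#5.

D#5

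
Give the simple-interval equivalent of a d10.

diminished 3rd

Each octave removed subtracts seven from the number: 10 − 7 = 3.
That makes a diminished tenth a compound diminished third — an octave plus a diminished third.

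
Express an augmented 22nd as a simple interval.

augmented 8th

Subtracting seven from the interval number removes an octave: 22 − 14 = 8.
Quality carries through unchanged, so the simple form is an augmented octave.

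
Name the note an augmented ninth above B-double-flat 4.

C 6

Counting two letter names plus an octave up from B lands on C.
An augmented ninth spans 15 semitones, so from Bbb4 the target pitch is C6.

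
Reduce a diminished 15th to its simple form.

diminished octave

Each octave removed subtracts seven from the number: 15 − 7 = 8.
Quality carries through unchanged, so the simple form is a diminished octave.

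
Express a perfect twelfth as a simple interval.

perfect 5th

Each octave removed subtracts seven from the number: 12 − 7 = 5.
So a perfect twelfth is an octave plus a perfect fifth. The quality is unchanged.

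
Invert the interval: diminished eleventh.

First reduce the compound diminished eleventh to its simple form, a diminished fourth.
Inverted interval numbers add to nine, so a fourth pairs with a fifth (4 + 5 = 9).
And diminished becomes augmented under inversion, so we get an augmented fifth.

augmented 5th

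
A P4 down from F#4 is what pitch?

C#4

Four letter names down from F: C.
A perfect fourth is 5 semitones; 5 semitones down from F#4 gives C#4.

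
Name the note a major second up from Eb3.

F3

Counting two letter names up from E lands on F.
Moving 2 semitones up from Eb3 (the size of a major second) reaches F3.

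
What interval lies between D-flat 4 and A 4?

augmented fifth

D to A spans five letter names (D-E-F-G-A): a fifth.
Db4 to A4 spans 8 semitones — one semitone wider than the perfect fifth (7) — giving an augmented fifth.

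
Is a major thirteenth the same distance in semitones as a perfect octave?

A major thirteenth spans 21 semitones; a perfect octave spans 12 semitones. They differ by 9.

No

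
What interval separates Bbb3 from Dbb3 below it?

M6

Descending from Bbb3 to Dbb3 is the same interval as ascending Dbb3 to Bbb3.
D to B spans six letter names (D-E-F-G-A-B): a sixth.
The major sixth spans 9 semitones, and Dbb3 to Bbb3 is exactly 9 semitones — so this is a major sixth.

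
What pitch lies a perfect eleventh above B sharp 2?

E sharp 4

Counting four letter names plus an octave up from B lands on E.
A perfect eleventh is 17 semitones; 17 semitones up from B#2 gives E#4.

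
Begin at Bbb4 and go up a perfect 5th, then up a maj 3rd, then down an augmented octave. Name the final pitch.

Abb4

Bbb4 up a perfect fifth → Fb5 (7 semitones).
Fb5 up a major third → Ab5 (4 semitones).
Down an augmented octave from Ab5: Abb4 (13 semitones down).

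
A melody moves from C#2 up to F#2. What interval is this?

perfect fourth

C to F spans four letter names (C-D-E-F): a fourth.
The perfect fourth spans 5 semitones, and C#2 to F#2 is exactly 5 semitones — so this is a perfect fourth.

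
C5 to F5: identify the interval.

perfect fourth

C to F spans four letter names (C-D-E-F), so the interval is some kind of fourth.
C5 to F5 is 5 semitones, matching the perfect fourth exactly, so the quality is perfect.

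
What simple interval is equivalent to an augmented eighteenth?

Take out 2 octaves (14 from the number): 18 − 14 = 4.
So an augmented eighteenth is 2 octaves plus an augmented fourth. The quality is unchanged.

augmented fourth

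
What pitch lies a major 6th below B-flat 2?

D-flat 2

The sixth takes the letter from B down to D.
Moving 9 semitones down from Bb2 (the size of a major sixth) reaches Db2.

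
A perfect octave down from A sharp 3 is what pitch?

The letter stays A (same as the start), shifted an octave down.
A perfect octave is 12 semitones; 12 semitones down from A#3 gives A#2.

A sharp 2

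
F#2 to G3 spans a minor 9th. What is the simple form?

minor second

Each octave removed subtracts seven from the number: 9 − 7 = 2.
That makes a minor ninth a compound minor second — an octave plus a minor second.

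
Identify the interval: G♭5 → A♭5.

major second

G to A spans two letter names (G-A), so the interval is some kind of second.
The major second spans 2 semitones, and Gb5 to Ab5 is exactly 2 semitones — so this is a major second.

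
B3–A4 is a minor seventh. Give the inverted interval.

The rule of nine gives the new number: 9 − 7 = 2, so a seventh becomes a second.
And minor becomes major under inversion, so we get a major second.

major second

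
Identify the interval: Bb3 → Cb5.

B to C spans two letter names (B-C), plus an octave: a ninth.
A major ninth would be 14 semitones, but Bb3 to Cb5 is 13 — one semitone narrower, making it a minor ninth.
(Equivalently, a compound minor second: a minor second plus an octave.)

minor ninth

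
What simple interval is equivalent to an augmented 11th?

Take out an octave (7 from the number): 11 − 7 = 4.
So an augmented eleventh is an octave plus an augmented fourth. The quality is unchanged.

A4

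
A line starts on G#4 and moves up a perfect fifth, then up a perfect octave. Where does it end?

G#4 up a perfect fifth → D#5 (7 semitones).
A perfect octave up from D#5 is D#6.

D#6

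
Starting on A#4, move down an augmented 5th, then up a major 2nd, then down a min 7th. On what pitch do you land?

Down an augmented fifth from A#4: D4 (8 semitones down).
D4 up a major second → E4 (2 semitones).
A minor seventh down from E4 is F#3.

F#3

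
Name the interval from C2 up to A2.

C to A spans six letter names (C-D-E-F-G-A): a sixth.
C2 to A2 is 9 semitones, matching the major sixth exactly, so the quality is major.

major sixth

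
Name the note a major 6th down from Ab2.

Cb2

Counting six letter names down from A lands on C.
Moving 9 semitones down from Ab2 (the size of a major sixth) reaches Cb2.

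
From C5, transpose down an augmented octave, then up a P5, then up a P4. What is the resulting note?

Cb5

C5 down an augmented octave → Cb4 (13 semitones).
A perfect fifth up from Cb4 is Gb4.
A perfect fourth up from Gb4 is Cb5.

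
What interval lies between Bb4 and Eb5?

B to E spans four letter names (B-C-D-E): a fourth.
Counting semitones, Bb4→Eb5 is 5, which is the perfect fourth.

perfect fourth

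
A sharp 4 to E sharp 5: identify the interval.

A to E spans five letter names (A-B-C-D-E), so the interval is some kind of fifth.
Counting semitones, A#4→E#5 is 7, which is the perfect fifth.

perfect fifth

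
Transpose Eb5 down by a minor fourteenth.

F3

Seven letters down from E (plus an octave) reaches F.
Moving 22 semitones down from Eb5 (the size of a minor fourteenth) reaches F3.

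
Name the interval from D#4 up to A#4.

perfect fifth

D to A spans five letter names (D-E-F-G-A): a fifth.
Counting semitones, D#4→A#4 is 7, which is the perfect fifth.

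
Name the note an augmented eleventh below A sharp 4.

E 3

The eleventh's letter: A down four letter names plus an octave → E.
An augmented eleventh spans 18 semitones, so from A#4 the target pitch is E3.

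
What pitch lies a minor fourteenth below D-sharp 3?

Seven letters down from D (plus an octave) reaches E.
A minor fourteenth is 22 semitones; 22 semitones down from D#3 gives E#1.

E-sharp 1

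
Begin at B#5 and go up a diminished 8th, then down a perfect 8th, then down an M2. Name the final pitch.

B#5 up a diminished octave → B6 (11 semitones).
B6 down a perfect octave → B5 (12 semitones).
A major second down from B5 is A5.

A5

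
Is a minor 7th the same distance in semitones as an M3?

A minor seventh is 10 semitones but a major third is 4 semitones — different sizes.

No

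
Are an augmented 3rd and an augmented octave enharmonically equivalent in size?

An augmented third is 5 semitones but an augmented octave is 13 semitones — different sizes.

No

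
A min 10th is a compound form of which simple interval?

m3

Take out an octave (7 from the number): 10 − 7 = 3.
Quality carries through unchanged, so the simple form is a minor third.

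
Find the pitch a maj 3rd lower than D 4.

B flat 3

Three letter names down from D: B.
A major third spans 4 semitones, so from D4 the target pitch is Bb3.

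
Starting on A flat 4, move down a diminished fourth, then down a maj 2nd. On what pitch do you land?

A diminished fourth down from Ab4 is E4.
E4 down a major second → D4 (2 semitones).

D 4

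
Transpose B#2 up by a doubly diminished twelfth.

F4

The twelfth's letter: B up five letter names plus an octave → F.
Moving 17 semitones up from B#2 (the size of a doubly diminished twelfth) reaches F4.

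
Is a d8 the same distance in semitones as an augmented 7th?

A diminished octave is 11 semitones but an augmented seventh is 12 semitones — different sizes.

No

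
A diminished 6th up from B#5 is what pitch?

Counting six letter names up from B lands on G.
A diminished sixth is 7 semitones; 7 semitones up from B#5 gives G6.

G6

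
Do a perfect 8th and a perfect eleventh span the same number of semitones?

A perfect octave spans 12 semitones; a perfect eleventh spans 17 semitones. They differ by 5.

No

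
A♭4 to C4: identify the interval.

Descending from Ab4 to C4 is the same interval as ascending C4 to Ab4.
C to A spans six letter names (C-D-E-F-G-A): a sixth.
A major sixth would be 9 semitones, but C4 to Ab4 is 8 — one semitone narrower, making it a minor sixth.

minor sixth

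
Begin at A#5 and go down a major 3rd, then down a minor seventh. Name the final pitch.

G#4

Down a major third from A#5: F#5 (4 semitones down).
A minor seventh down from F#5 is G#4.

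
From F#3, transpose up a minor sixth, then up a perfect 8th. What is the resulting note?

D5

Up a minor sixth from F#3: D4 (8 semitones up).
Up a perfect octave from D4: D5 (12 semitones up).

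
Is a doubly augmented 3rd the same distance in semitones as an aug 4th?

A doubly augmented third = 6 semitones = an augmented fourth; enharmonically equal.

Yes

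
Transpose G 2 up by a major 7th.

F-sharp 3

Counting seven letter names up from G lands on F.
A major seventh spans 11 semitones, so from G2 the target pitch is F#3.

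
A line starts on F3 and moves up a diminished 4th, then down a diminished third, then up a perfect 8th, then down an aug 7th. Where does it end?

A diminished fourth up from F3 is Bbb3.
A diminished third down from Bbb3 is G3.
Up a perfect octave from G3: G4 (12 semitones up).
G4 down an augmented seventh → Abb3 (12 semitones).

Abb3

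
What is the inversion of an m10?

major 6th

First reduce the compound minor tenth to its simple form, a minor third.
The rule of nine gives the new number: 9 − 3 = 6, so a third becomes a sixth.
And minor becomes major under inversion, so we get a major sixth.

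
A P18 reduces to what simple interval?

perfect fourth

Each octave removed subtracts seven from the number: 18 − 14 = 4.
That makes a perfect eighteenth a compound perfect fourth — 2 octaves plus a perfect fourth.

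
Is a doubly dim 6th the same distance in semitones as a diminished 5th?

Yes

Both span 6 semitones: a doubly diminished sixth and a diminished fifth are the same chromatic distance.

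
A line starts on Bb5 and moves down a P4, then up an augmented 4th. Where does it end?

B5

A perfect fourth down from Bb5 is F5.
Up an augmented fourth from F5: B5 (6 semitones up).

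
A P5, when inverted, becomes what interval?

perfect fourth

Interval numbers invert to sum to nine: 5 + 4 = 9, so a fifth inverts to a fourth.
And perfect stays perfect under inversion, so we get a perfect fourth.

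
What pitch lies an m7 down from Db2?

Seven letter names down from D: E.
Moving 10 semitones down from Db2 (the size of a minor seventh) reaches Eb1.

Eb1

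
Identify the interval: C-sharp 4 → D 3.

Descending from C#4 to D3 is the same interval as ascending D3 to C#4.
D to C spans seven letter names (D-E-F-G-A-B-C): a seventh.
Counting semitones, D3→C#4 is 11, which is the major seventh.

major 7th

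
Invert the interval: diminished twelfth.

First reduce the compound diminished twelfth to its simple form, a diminished fifth.
Interval numbers invert to sum to nine: 5 + 4 = 9, so a fifth inverts to a fourth.
And diminished becomes augmented under inversion, so we get an augmented fourth.

A4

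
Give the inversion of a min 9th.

First reduce the compound minor ninth to its simple form, a minor second.
The rule of nine gives the new number: 9 − 2 = 7, so a second becomes a seventh.
The quality also flips — minor becomes major — giving a major seventh.

major 7th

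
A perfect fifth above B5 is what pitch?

Five letter names up from B: F.
Moving 7 semitones up from B5 (the size of a perfect fifth) reaches F#6.

F#6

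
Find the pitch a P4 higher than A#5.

The fourth takes the letter from A up to D.
A perfect fourth is 5 semitones; 5 semitones up from A#5 gives D#6.

D#6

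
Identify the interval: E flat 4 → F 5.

major ninth

E to F spans two letter names (E-F), plus an octave: a ninth.
Counting semitones, Eb4→F5 is 14, which is the major ninth.
(Equivalently, a compound major second: a major second plus an octave.)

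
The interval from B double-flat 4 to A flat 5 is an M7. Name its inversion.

Interval numbers invert to sum to nine: 7 + 2 = 9, so a seventh inverts to a second.
The quality also flips — major becomes minor — giving a minor second.

minor 2nd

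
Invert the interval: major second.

Inverted interval numbers add to nine, so a second pairs with a seventh (2 + 7 = 9).
The quality also flips — major becomes minor — giving a minor seventh.

minor seventh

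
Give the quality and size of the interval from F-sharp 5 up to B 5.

P4

F to B spans four letter names (F-G-A-B) — that makes it a fourth of some quality.
Counting semitones, F#5→B5 is 5, which is the perfect fourth.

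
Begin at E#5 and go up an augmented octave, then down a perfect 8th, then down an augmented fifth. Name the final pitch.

Up an augmented octave from E#5: E##6 (13 semitones up).
Down a perfect octave from E##6: E##5 (12 semitones down).
An augmented fifth down from E##5 is A#4.

A#4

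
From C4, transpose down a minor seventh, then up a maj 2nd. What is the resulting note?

Down a minor seventh from C4: D3 (10 semitones down).
D3 up a major second → E3 (2 semitones).

E3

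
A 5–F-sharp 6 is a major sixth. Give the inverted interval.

Inverted interval numbers add to nine, so a sixth pairs with a third (6 + 3 = 9).
Quality inverts too: major becomes minor. That makes the inversion a minor third.

minor third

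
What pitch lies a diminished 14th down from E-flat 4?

F-sharp 2

Seven letters down from E (plus an octave) reaches F.
Moving 21 semitones down from Eb4 (the size of a diminished fourteenth) reaches F#2.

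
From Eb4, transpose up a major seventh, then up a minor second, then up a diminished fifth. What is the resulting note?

Eb4 up a major seventh → D5 (11 semitones).
A minor second up from D5 is Eb5.
A diminished fifth up from Eb5 is Bbb5.

Bbb5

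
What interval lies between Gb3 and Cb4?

G to C spans four letter names (G-A-B-C): a fourth.
Counting semitones, Gb3→Cb4 is 5, which is the perfect fourth.

perfect 4th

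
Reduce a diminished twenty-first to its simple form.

Subtracting seven from the interval number removes an octave: 21 − 14 = 7.
That makes a diminished twenty-first a compound diminished seventh — 2 octaves plus a diminished seventh.

diminished seventh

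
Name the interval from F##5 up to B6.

F to B spans four letter names (F-G-A-B), plus an octave, so the interval is some kind of eleventh.
The perfect eleventh is 17 semitones; here we have 16, one semitone narrower: diminished.
(Equivalently, a compound diminished fourth: a diminished fourth plus an octave.)

diminished eleventh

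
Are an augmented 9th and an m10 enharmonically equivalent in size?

Yes

Both span 15 semitones: an augmented ninth and a minor tenth are the same chromatic distance.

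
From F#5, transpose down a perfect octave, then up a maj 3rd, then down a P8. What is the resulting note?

A#3

A perfect octave down from F#5 is F#4.
F#4 up a major third → A#4 (4 semitones).
A perfect octave down from A#4 is A#3.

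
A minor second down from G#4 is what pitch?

F##4

The second takes the letter from G down to F.
A minor second is 1 semitone; 1 semitone down from G#4 gives F##4.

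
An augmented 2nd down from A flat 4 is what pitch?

G double-flat 4

The second takes the letter from A down to G.
Moving 3 semitones down from Ab4 (the size of an augmented second) reaches Gbb4.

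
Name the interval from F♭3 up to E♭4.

major seventh

F to E spans seven letter names (F-G-A-B-C-D-E) — that makes it a seventh of some quality.
The major seventh spans 11 semitones, and Fb3 to Eb4 is exactly 11 semitones — so this is a major seventh.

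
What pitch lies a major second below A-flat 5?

The second takes the letter from A down to G.
A major second spans 2 semitones, so from Ab5 the target pitch is Gb5.

G-flat 5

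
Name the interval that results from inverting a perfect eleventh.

perfect fifth

First reduce the compound perfect eleventh to its simple form, a perfect fourth.
Interval numbers invert to sum to nine: 4 + 5 = 9, so a fourth inverts to a fifth.
The quality also flips — perfect stays perfect — giving a perfect fifth.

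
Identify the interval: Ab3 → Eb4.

A to E spans five letter names (A-B-C-D-E) — that makes it a fifth of some quality.
Counting semitones, Ab3→Eb4 is 7, which is the perfect fifth.

perfect 5th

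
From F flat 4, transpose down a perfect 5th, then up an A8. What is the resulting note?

B flat 4

Down a perfect fifth from Fb4: Bbb3 (7 semitones down).
Bbb3 up an augmented octave → Bb4 (13 semitones).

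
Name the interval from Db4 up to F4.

M3

D to F spans three letter names (D-E-F) — that makes it a third of some quality.
Db4 to F4 is 4 semitones, matching the major third exactly, so the quality is major.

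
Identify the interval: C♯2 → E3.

minor tenth

C to E spans three letter names (C-D-E), plus an octave: a tenth.
A major tenth would be 16 semitones, but C#2 to E3 is 15 — one semitone narrower, making it a minor tenth.
(Equivalently, a compound minor third: a minor third plus an octave.)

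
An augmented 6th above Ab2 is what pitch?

The sixth takes the letter from A up to F.
An augmented sixth is 10 semitones; 10 semitones up from Ab2 gives F#3.

F#3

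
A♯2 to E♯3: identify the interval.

P5

A to E spans five letter names (A-B-C-D-E), so the interval is some kind of fifth.
A#2 to E#3 is 7 semitones, matching the perfect fifth exactly, so the quality is perfect.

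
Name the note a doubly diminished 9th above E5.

The ninth's letter: E up two letter names plus an octave → F.
Moving 11 semitones up from E5 (the size of a doubly diminished ninth) reaches Fbb6.

Fbb6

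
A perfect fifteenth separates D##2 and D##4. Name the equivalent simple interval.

Take out an octave (7 from the number): 15 − 7 = 8.
Quality carries through unchanged, so the simple form is a perfect octave.

perfect 8th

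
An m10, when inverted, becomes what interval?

major 6th

First reduce the compound minor tenth to its simple form, a minor third.
Interval numbers invert to sum to nine: 3 + 6 = 9, so a third inverts to a sixth.
The quality also flips — minor becomes major — giving a major sixth.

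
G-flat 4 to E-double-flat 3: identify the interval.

major tenth

Descending from Gb4 to Ebb3 is the same interval as ascending Ebb3 to Gb4.
E to G spans three letter names (E-F-G), plus an octave, so the interval is some kind of tenth.
Counting semitones, Ebb3→Gb4 is 16, which is the major tenth.
(Equivalently, a compound major third: a major third plus an octave.)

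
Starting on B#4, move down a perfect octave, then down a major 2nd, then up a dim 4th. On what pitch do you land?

D4

B#4 down a perfect octave → B#3 (12 semitones).
B#3 down a major second → A#3 (2 semitones).
A#3 up a diminished fourth → D4 (4 semitones).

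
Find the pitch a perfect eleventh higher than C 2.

F 3

Counting four letter names plus an octave up from C lands on F.
A perfect eleventh is 17 semitones; 17 semitones up from C2 gives F3.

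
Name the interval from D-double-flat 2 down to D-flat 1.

Descending from Dbb2 to Db1 is the same interval as ascending Db1 to Dbb2.
D to D is the same letter name, plus an octave, so the interval is some kind of octave.
Db1 to Dbb2 spans 11 semitones — one semitone narrower than the perfect octave (12) — giving a diminished octave.

d8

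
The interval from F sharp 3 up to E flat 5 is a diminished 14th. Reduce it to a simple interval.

diminished 7th

Subtracting seven from the interval number removes an octave: 14 − 7 = 7.
So a diminished fourteenth is an octave plus a diminished seventh. The quality is unchanged.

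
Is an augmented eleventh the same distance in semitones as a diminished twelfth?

Both span 18 semitones: an augmented eleventh and a diminished twelfth are the same chromatic distance.

Yes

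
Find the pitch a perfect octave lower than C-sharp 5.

The letter stays C (same as the start), shifted an octave down.
Moving 12 semitones down from C#5 (the size of a perfect octave) reaches C#4.

C-sharp 4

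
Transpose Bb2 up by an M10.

D4

The tenth's letter: B up three letter names plus an octave → D.
A major tenth spans 16 semitones, so from Bb2 the target pitch is D4.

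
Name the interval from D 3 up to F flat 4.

D to F spans three letter names (D-E-F), plus an octave, so the interval is some kind of tenth.
A major tenth would be 16 semitones; D3 to Fb4 is 14, two semitones narrower, so the interval is diminished.
(Equivalently, a compound diminished third: a diminished third plus an octave.)

d10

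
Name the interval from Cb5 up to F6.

C to F spans four letter names (C-D-E-F), plus an octave, so the interval is some kind of eleventh.
Cb5 to F6 spans 18 semitones — one semitone wider than the perfect eleventh (17) — giving an augmented eleventh.
(Equivalently, a compound augmented fourth: an augmented fourth plus an octave.)

augmented eleventh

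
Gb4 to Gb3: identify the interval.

perfect 8th

Descending from Gb4 to Gb3 is the same interval as ascending Gb3 to Gb4.
G to G is the same letter name, plus an octave — that makes it an octave of some quality.
The perfect octave spans 12 semitones, and Gb3 to Gb4 is exactly 12 semitones — so this is a perfect octave.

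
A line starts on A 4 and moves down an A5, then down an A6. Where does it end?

A4 down an augmented fifth → Db4 (8 semitones).
Db4 down an augmented sixth → Fbb3 (10 semitones).

F double-flat 3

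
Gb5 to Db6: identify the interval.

G to D spans five letter names (G-A-B-C-D), so the interval is some kind of fifth.
The perfect fifth spans 7 semitones, and Gb5 to Db6 is exactly 7 semitones — so this is a perfect fifth.

perfect 5th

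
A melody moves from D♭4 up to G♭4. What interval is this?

P4

D to G spans four letter names (D-E-F-G): a fourth.
Db4 to Gb4 is 5 semitones, matching the perfect fourth exactly, so the quality is perfect.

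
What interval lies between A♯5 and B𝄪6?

A to B spans two letter names (A-B), plus an octave, so the interval is some kind of ninth.
The major ninth is 14 semitones; here we have 15, one semitone wider: augmented.
(Equivalently, a compound augmented second: an augmented second plus an octave.)

A9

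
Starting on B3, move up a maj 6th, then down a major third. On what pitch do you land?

E4

B3 up a major sixth → G#4 (9 semitones).
Down a major third from G#4: E4 (4 semitones down).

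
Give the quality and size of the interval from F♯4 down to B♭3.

augmented 5th

Descending from F#4 to Bb3 is the same interval as ascending Bb3 to F#4.
B to F spans five letter names (B-C-D-E-F): a fifth.
The perfect fifth is 7 semitones; here we have 8, one semitone wider: augmented.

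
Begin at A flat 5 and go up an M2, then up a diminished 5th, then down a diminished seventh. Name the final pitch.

Up a major second from Ab5: Bb5 (2 semitones up).
Up a diminished fifth from Bb5: Fb6 (6 semitones up).
A diminished seventh down from Fb6 is G5.

G 5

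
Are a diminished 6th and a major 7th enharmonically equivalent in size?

No

A diminished sixth spans 7 semitones; a major seventh spans 11 semitones. They differ by 4.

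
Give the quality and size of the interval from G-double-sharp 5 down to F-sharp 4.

Descending from G##5 to F#4 is the same interval as ascending F#4 to G##5.
F to G spans two letter names (F-G), plus an octave — that makes it a ninth of some quality.
A major ninth would be 14 semitones; F#4 to G##5 is 15, one semitone wider, so the interval is augmented.
(Equivalently, a compound augmented second: an augmented second plus an octave.)

augmented ninth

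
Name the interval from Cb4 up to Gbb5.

diminished twelfth

C to G spans five letter names (C-D-E-F-G), plus an octave, so the interval is some kind of twelfth.
A perfect twelfth would be 19 semitones; Cb4 to Gbb5 is 18, one semitone narrower, so the interval is diminished.
(Equivalently, a compound diminished fifth: a diminished fifth plus an octave.)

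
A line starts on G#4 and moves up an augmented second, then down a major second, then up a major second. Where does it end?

G#4 up an augmented second → A##4 (3 semitones).
Down a major second from A##4: G##4 (2 semitones down).
Up a major second from G##4: A##4 (2 semitones up).

A##4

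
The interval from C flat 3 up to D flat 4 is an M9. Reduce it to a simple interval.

major 2nd

Subtracting seven from the interval number removes an octave: 9 − 7 = 2.
That makes a major ninth a compound major second — an octave plus a major second.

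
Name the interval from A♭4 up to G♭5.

A to G spans seven letter names (A-B-C-D-E-F-G): a seventh.
At 10 semitones, Ab4→Gb5 falls one short of a major seventh: minor.

minor seventh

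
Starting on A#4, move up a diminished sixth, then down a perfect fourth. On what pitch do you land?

Up a diminished sixth from A#4: F5 (7 semitones up).
F5 down a perfect fourth → C5 (5 semitones).

C5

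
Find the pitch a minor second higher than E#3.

The second takes the letter from E up to F.
A minor second spans 1 semitone, so from E#3 the target pitch is F#3.

F#3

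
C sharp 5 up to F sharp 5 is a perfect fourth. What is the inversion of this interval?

perfect 5th

Interval numbers invert to sum to nine: 4 + 5 = 9, so a fourth inverts to a fifth.
And perfect stays perfect under inversion, so we get a perfect fifth.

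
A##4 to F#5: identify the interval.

A to F spans six letter names (A-B-C-D-E-F), so the interval is some kind of sixth.
The major sixth is 9 semitones; here we have 7, two semitones narrower: diminished.

diminished sixth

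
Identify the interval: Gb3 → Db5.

G to D spans five letter names (G-A-B-C-D), plus an octave — that makes it a twelfth of some quality.
Counting semitones, Gb3→Db5 is 19, which is the perfect twelfth.
(Equivalently, a compound perfect fifth: a perfect fifth plus an octave.)

perfect twelfth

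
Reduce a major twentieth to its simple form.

Each octave removed subtracts seven from the number: 20 − 14 = 6.
So a major twentieth is 2 octaves plus a major sixth. The quality is unchanged.

major sixth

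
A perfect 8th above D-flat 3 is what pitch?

For an octave the letter name doesn't change: still D, an octave up.
A perfect octave is 12 semitones; 12 semitones up from Db3 gives Db4.

D-flat 4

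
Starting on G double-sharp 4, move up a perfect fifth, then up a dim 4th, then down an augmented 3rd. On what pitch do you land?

E flat 5

A perfect fifth up from G##4 is D##5.
A diminished fourth up from D##5 is G#5.
Down an augmented third from G#5: Eb5 (5 semitones down).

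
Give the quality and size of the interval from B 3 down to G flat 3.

Descending from B3 to Gb3 is the same interval as ascending Gb3 to B3.
G to B spans three letter names (G-A-B) — that makes it a third of some quality.
A major third would be 4 semitones; Gb3 to B3 is 5, one semitone wider, so the interval is augmented.

augmented third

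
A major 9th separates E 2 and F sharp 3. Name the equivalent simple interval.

Take out an octave (7 from the number): 9 − 7 = 2.
Quality carries through unchanged, so the simple form is a major second.

major second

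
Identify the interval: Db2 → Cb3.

D to C spans seven letter names (D-E-F-G-A-B-C) — that makes it a seventh of some quality.
Db2 to Cb3 is 10 semitones, a half step short of the major seventh (11), so this is minor.

minor seventh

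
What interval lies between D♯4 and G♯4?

P4

D to G spans four letter names (D-E-F-G) — that makes it a fourth of some quality.
The perfect fourth spans 5 semitones, and D#4 to G#4 is exactly 5 semitones — so this is a perfect fourth.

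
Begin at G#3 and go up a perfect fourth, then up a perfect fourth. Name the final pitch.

F#4

Up a perfect fourth from G#3: C#4 (5 semitones up).
A perfect fourth up from C#4 is F#4.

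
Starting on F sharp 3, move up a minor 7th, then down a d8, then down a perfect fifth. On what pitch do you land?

F#3 up a minor seventh → E4 (10 semitones).
Down a diminished octave from E4: E#3 (11 semitones down).
A perfect fifth down from E#3 is A#2.

A sharp 2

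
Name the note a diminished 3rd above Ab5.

Counting three letter names up from A lands on C.
A diminished third spans 2 semitones, so from Ab5 the target pitch is Cbb6.

Cbb6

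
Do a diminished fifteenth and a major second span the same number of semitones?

No

A diminished fifteenth is 23 semitones but a major second is 2 semitones — different sizes.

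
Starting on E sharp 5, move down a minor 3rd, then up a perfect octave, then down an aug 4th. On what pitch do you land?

Down a minor third from E#5: C##5 (3 semitones down).
A perfect octave up from C##5 is C##6.
Down an augmented fourth from C##6: G#5 (6 semitones down).

G sharp 5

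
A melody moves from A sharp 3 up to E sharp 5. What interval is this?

A to E spans five letter names (A-B-C-D-E), plus an octave, so the interval is some kind of twelfth.
A#3 to E#5 is 19 semitones, matching the perfect twelfth exactly, so the quality is perfect.
(Equivalently, a compound perfect fifth: a perfect fifth plus an octave.)

P12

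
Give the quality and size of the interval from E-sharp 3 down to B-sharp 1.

Descending from E#3 to B#1 is the same interval as ascending B#1 to E#3.
B to E spans four letter names (B-C-D-E), plus an octave — that makes it an eleventh of some quality.
Counting semitones, B#1→E#3 is 17, which is the perfect eleventh.
(Equivalently, a compound perfect fourth: a perfect fourth plus an octave.)

perfect eleventh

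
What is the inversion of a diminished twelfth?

First reduce the compound diminished twelfth to its simple form, a diminished fifth.
The rule of nine gives the new number: 9 − 5 = 4, so a fifth becomes a fourth.
The quality also flips — diminished becomes augmented — giving an augmented fourth.

augmented 4th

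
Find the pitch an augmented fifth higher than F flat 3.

The fifth takes the letter from F up to C.
An augmented fifth spans 8 semitones, so from Fb3 the target pitch is C4.

C 4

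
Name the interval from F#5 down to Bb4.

augmented 5th

Descending from F#5 to Bb4 is the same interval as ascending Bb4 to F#5.
B to F spans five letter names (B-C-D-E-F), so the interval is some kind of fifth.
A perfect fifth would be 7 semitones; Bb4 to F#5 is 8, one semitone wider, so the interval is augmented.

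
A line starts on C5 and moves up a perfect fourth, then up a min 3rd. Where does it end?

Up a perfect fourth from C5: F5 (5 semitones up).
Up a minor third from F5: Ab5 (3 semitones up).

Ab5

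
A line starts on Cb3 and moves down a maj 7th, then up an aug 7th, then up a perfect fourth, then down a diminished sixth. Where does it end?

Cb3 down a major seventh → Dbb2 (11 semitones).
Dbb2 up an augmented seventh → C3 (12 semitones).
Up a perfect fourth from C3: F3 (5 semitones up).
Down a diminished sixth from F3: A#2 (7 semitones down).

A#2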